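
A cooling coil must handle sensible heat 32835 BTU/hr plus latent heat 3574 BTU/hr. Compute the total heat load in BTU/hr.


Qt = 32835 + 3574 = 36409 BTU/hr

36409 BTU/hr


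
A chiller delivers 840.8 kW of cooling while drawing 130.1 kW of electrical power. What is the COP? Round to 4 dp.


COP = 840.8 / 130.1 = 6.4627

6.4627


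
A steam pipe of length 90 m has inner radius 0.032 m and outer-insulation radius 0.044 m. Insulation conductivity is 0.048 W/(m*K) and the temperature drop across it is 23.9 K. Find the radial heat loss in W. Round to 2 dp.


Q = 2*pi*0.048*90*23.9/ln(0.044/0.032) = 2037.11 W

2037.11 W


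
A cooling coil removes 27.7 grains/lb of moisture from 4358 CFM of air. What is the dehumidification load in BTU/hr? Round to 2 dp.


Q = 0.68 * 4358 * 27.7 = 82087.29 BTU/hr

82087.29 BTU/hr


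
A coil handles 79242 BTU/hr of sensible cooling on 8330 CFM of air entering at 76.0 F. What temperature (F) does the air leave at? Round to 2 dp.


dT = 79242/(1.08*8330) = 8.8082
T_leave = 76.0 - 8.8082 = 67.19 F

67.19 F


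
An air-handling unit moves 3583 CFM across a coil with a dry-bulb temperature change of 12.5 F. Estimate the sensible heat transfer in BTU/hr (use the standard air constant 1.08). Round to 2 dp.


Q = 1.08 * 3583 * 12.5 = 48370.50 BTU/hr

48370.50 BTU/hr


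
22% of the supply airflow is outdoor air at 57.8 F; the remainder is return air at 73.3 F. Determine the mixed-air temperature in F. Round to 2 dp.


T_mix = 0.22*57.8 + 0.78*73.3 = 69.89 F

69.89 F


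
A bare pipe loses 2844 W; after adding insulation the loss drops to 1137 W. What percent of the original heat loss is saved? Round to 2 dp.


Savings = ((2844-1137)/2844)*100 = 60.02 %

60.02 %


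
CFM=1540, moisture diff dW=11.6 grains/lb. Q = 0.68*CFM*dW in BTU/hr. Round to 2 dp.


Q = 0.68 * 1540 * 11.6 = 12147.52 BTU/hr

12147.52 BTU/hr


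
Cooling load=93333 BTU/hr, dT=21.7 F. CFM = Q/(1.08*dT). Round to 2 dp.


CFM = 93333 / (1.08 * 21.7) = 3982.46

3982.46 CFM


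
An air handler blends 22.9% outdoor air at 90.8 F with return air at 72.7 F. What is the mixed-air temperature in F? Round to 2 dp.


T_mix = 72.7 + (22.9/100)*(90.8-72.7) = 76.84 F

76.84 F


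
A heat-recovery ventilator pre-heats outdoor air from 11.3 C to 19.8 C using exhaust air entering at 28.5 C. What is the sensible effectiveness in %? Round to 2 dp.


eff = (19.8-11.3)/(28.5-11.3)*100 = 49.42 %

49.42 %


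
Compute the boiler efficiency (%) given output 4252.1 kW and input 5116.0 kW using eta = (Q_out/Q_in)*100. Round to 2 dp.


eta = (4252.1/5116.0)*100 = 83.11 %

83.11 %


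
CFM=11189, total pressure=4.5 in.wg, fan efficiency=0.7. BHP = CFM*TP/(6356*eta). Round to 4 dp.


BHP = 11189 * 4.5 / (6356 * 0.7) = 11.3168 hp

11.3168 hp


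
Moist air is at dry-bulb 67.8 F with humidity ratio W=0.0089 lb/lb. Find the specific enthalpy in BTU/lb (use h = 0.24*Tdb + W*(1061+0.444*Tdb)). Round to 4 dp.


h = 0.24*67.8 + 0.0089*(1061+0.444*67.8) = 25.9828 BTU/lb

25.9828 BTU/lb


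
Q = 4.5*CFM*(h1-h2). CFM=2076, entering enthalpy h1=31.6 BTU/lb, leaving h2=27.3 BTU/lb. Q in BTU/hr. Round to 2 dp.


Q = 4.5 * 2076 * (31.6 - 27.3) = 40170.60 BTU/hr

40170.60 BTU/hr


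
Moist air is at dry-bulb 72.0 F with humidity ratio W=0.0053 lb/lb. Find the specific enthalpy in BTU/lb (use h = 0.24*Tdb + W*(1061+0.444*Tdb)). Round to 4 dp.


h = 0.24*72.0 + 0.0053*(1061+0.444*72.0) = 23.0727 BTU/lb

23.0727 BTU/lb


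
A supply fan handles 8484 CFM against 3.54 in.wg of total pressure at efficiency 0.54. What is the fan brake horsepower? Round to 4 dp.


BHP = 8484 * 3.54 / (6356 * 0.54) = 8.7504 hp

8.7504 hp


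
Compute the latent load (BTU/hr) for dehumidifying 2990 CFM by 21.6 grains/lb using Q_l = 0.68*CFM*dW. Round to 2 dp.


Q = 0.68 * 2990 * 21.6 = 43917.12 BTU/hr

43917.12 BTU/hr


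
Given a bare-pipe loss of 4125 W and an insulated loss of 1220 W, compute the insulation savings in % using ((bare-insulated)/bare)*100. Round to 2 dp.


Savings = ((4125-1220)/4125)*100 = 70.42 %

70.42 %


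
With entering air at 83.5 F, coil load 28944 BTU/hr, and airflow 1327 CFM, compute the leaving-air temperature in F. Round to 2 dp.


dT = 28944/(1.08*1327) = 20.1959
T_leave = 83.5 - 20.1959 = 63.30 F

63.30 F


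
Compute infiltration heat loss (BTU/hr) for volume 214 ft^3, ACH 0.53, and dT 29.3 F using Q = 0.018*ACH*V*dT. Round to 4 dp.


Q = 0.018 * 0.53 * 214 * 29.3 = 59.8177 BTU/hr

59.8177 BTU/hr


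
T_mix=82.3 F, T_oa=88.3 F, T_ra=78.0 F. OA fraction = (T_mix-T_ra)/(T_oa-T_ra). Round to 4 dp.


frac = (82.3 - 78.0) / (88.3 - 78.0) = 0.4175

0.4175


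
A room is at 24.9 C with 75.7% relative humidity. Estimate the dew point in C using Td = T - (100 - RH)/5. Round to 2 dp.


Td = 24.9 - (100-75.7)/5 = 20.04 C

20.04 C


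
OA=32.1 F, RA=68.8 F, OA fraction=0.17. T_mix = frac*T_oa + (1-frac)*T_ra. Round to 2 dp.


T_mix = 0.17*32.1 + 0.83*68.8 = 62.56 F

62.56 F


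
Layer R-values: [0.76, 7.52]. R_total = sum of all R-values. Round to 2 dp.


R_total = 0.76 + 7.52 = 8.28

8.28


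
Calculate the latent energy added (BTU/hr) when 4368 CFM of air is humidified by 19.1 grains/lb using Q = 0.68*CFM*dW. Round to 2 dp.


Q = 0.68 * 4368 * 19.1 = 56731.58 BTU/hr

56731.58 BTU/hr


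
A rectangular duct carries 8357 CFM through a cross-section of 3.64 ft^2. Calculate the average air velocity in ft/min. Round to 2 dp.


V = 8357 / 3.64 = 2295.88 ft/min

2295.88 ft/min


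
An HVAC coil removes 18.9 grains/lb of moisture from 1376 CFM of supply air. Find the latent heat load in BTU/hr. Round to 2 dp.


Q = 0.68 * 1376 * 18.9 = 17684.35 BTU/hr

17684.35 BTU/hr


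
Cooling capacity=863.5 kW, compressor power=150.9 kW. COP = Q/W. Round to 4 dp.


COP = 863.5 / 150.9 = 5.7223

5.7223


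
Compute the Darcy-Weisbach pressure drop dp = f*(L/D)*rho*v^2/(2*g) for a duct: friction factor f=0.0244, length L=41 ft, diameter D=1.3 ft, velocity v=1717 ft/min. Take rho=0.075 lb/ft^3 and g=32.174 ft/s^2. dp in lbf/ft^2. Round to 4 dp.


v_fps = 1717/60 = 28.6167 ft/s
dp = 0.0244*(41/1.3)*0.075*28.6167^2/(2*32.174) = 0.7345 lbf/ft^2

0.7345 lbf/ft^2


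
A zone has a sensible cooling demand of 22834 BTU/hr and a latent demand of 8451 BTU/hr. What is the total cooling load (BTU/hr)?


Qt = 22834 + 8451 = 31285 BTU/hr

31285 BTU/hr


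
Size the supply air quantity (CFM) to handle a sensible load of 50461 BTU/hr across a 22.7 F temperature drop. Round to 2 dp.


CFM = 50461 / (1.08 * 22.7) = 2058.29

2058.29 CFM


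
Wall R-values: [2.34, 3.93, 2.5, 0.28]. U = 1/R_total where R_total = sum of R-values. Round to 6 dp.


R_total = 2.34 + 3.93 + 2.5 + 0.28 = 9.05
U = 1/9.05 = 0.110497

0.110497


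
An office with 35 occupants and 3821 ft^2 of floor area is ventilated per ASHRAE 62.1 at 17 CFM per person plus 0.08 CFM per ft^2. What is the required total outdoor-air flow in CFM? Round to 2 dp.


Total = 35*17 + 3821*0.08 = 900.68 CFM

900.68 CFM


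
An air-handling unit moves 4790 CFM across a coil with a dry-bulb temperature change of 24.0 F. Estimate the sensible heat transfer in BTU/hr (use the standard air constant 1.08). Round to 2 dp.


Q = 1.08 * 4790 * 24.0 = 124156.80 BTU/hr

124156.80 BTU/hr


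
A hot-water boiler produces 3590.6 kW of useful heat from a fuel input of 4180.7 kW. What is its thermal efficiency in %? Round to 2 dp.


eta = (3590.6/4180.7)*100 = 85.89 %

85.89 %


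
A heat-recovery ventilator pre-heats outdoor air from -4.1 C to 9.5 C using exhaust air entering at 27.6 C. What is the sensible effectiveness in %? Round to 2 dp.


eff = (9.5-(-4.1))/(27.6-(-4.1))*100 = 42.90 %

42.90 %


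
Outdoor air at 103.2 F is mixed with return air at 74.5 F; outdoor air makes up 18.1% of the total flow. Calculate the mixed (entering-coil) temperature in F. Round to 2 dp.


T_mix = 74.5 + (18.1/100)*(103.2-74.5) = 79.69 F

79.69 F


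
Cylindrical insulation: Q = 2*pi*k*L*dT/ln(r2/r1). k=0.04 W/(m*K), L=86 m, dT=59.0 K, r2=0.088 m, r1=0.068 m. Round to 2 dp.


Q = 2*pi*0.04*86*59.0/ln(0.088/0.068) = 4946.05 W

4946.05 W


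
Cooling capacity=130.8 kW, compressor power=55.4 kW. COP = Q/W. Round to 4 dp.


COP = 130.8 / 55.4 = 2.3610

2.3610


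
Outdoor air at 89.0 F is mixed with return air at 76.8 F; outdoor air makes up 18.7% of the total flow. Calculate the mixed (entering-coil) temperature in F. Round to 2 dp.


T_mix = 76.8 + (18.7/100)*(89.0-76.8) = 79.08 F

79.08 F


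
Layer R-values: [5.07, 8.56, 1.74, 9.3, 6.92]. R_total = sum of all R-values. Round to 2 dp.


R_total = 5.07 + 8.56 + 1.74 + 9.3 + 6.92 = 31.59

31.59


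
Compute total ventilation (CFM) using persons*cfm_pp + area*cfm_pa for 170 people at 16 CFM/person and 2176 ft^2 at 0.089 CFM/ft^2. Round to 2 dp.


Total = 170*16 + 2176*0.089 = 2913.66 CFM

2913.66 CFM


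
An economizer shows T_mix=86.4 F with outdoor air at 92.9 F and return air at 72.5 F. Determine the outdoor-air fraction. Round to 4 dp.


frac = (86.4 - 72.5) / (92.9 - 72.5) = 0.6814

0.6814


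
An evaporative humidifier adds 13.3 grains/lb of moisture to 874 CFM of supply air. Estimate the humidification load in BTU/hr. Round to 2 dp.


Q = 0.68 * 874 * 13.3 = 7904.46 BTU/hr

7904.46 BTU/hr


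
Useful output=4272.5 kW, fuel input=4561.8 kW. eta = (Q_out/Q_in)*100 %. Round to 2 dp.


eta = (4272.5/4561.8)*100 = 93.66 %

93.66 %


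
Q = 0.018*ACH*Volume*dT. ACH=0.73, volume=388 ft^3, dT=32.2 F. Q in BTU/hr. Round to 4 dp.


Q = 0.018 * 0.73 * 388 * 32.2 = 164.1659 BTU/hr

164.1659 BTU/hr


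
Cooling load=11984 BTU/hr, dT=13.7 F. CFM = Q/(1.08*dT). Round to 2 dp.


CFM = 11984 / (1.08 * 13.7) = 809.95

809.95 CFM


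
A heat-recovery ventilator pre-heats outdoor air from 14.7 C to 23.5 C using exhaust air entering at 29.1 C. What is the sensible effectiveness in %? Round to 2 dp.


eff = (23.5-14.7)/(29.1-14.7)*100 = 61.11 %

61.11 %


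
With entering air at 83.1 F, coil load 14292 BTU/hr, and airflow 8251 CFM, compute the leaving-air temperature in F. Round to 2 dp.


dT = 14292/(1.08*8251) = 1.6038
T_leave = 83.1 - 1.6038 = 81.50 F

81.50 F


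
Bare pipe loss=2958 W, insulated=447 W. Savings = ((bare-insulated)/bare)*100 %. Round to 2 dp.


Savings = ((2958-447)/2958)*100 = 84.89 %

84.89 %


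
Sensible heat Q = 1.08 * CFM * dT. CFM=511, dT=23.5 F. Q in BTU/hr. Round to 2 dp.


Q = 1.08 * 511 * 23.5 = 12969.18 BTU/hr

12969.18 BTU/hr


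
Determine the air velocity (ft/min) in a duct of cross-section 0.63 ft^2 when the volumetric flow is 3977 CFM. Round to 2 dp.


V = 3977 / 0.63 = 6312.70 ft/min

6312.70 ft/min


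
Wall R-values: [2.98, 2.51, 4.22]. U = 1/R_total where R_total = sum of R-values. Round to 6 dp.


R_total = 2.98 + 2.51 + 4.22 = 9.71
U = 1/9.71 = 0.102987

0.102987


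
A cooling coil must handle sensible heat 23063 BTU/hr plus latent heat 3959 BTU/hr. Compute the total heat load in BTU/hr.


Qt = 23063 + 3959 = 27022 BTU/hr

27022 BTU/hr


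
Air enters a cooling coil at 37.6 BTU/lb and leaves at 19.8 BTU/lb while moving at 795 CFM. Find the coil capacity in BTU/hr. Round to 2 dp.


Q = 4.5 * 795 * (37.6 - 19.8) = 63679.50 BTU/hr

63679.50 BTU/hr


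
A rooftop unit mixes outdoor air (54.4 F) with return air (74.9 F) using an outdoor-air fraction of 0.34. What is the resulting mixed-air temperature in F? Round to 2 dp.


T_mix = 0.34*54.4 + 0.66*74.9 = 67.93 F

67.93 F


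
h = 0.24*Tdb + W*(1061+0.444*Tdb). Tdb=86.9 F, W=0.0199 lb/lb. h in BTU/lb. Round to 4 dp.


h = 0.24*86.9 + 0.0199*(1061+0.444*86.9) = 42.7377 BTU/lb

42.7377 BTU/lb


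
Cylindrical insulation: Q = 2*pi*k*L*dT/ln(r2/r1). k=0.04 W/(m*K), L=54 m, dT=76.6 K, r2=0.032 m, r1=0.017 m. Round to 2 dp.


Q = 2*pi*0.04*54*76.6/ln(0.032/0.017) = 1643.56 W

1643.56 W


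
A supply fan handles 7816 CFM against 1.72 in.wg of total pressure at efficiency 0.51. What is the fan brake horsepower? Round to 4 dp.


BHP = 7816 * 1.72 / (6356 * 0.51) = 4.1472 hp

4.1472 hp


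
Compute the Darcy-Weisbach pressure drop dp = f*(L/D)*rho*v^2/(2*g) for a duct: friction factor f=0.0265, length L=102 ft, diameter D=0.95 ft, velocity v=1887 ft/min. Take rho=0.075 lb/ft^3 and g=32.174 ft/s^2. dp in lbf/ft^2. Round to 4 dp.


v_fps = 1887/60 = 31.45 ft/s
dp = 0.0265*(102/0.95)*0.075*31.45^2/(2*32.174) = 3.2801 lbf/ft^2

3.2801 lbf/ft^2


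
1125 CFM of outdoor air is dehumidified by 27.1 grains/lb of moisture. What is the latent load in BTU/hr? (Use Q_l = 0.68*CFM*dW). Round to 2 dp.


Q = 0.68 * 1125 * 27.1 = 20731.50 BTU/hr

20731.50 BTU/hr


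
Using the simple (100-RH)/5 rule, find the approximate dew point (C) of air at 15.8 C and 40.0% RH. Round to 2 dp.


Td = 15.8 - (100-40.0)/5 = 3.80 C

3.80 C


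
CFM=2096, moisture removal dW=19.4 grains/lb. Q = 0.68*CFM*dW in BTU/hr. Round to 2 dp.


Q = 0.68 * 2096 * 19.4 = 27650.43 BTU/hr

27650.43 BTU/hr


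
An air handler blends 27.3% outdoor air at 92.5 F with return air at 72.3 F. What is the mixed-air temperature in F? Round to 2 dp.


T_mix = 72.3 + (27.3/100)*(92.5-72.3) = 77.81 F

77.81 F


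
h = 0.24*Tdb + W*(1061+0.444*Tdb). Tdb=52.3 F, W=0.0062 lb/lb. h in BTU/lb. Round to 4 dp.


h = 0.24*52.3 + 0.0062*(1061+0.444*52.3) = 19.2742 BTU/lb

19.2742 BTU/lb


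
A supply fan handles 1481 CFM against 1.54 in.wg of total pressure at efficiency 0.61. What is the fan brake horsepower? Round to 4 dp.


BHP = 1481 * 1.54 / (6356 * 0.61) = 0.5883 hp

0.5883 hp


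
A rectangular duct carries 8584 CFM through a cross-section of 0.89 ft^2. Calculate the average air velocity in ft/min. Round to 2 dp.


V = 8584 / 0.89 = 9644.94 ft/min

9644.94 ft/min


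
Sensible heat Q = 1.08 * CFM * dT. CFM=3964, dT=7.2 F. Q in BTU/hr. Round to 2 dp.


Q = 1.08 * 3964 * 7.2 = 30824.06 BTU/hr

30824.06 BTU/hr


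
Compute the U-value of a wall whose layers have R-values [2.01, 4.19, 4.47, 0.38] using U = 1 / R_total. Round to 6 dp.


R_total = 2.01 + 4.19 + 4.47 + 0.38 = 11.05
U = 1/11.05 = 0.090498

0.090498


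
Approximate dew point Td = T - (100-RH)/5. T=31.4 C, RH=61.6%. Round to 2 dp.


Td = 31.4 - (100-61.6)/5 = 23.72 C

23.72 C


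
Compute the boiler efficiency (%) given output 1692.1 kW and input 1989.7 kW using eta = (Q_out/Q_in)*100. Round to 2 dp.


eta = (1692.1/1989.7)*100 = 85.04 %

85.04 %


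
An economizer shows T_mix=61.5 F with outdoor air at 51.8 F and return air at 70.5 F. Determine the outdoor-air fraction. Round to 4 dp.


frac = (61.5 - 70.5) / (51.8 - 70.5) = 0.4813

0.4813


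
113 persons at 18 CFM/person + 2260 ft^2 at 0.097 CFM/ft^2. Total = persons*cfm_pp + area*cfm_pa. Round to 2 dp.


Total = 113*18 + 2260*0.097 = 2253.22 CFM

2253.22 CFM


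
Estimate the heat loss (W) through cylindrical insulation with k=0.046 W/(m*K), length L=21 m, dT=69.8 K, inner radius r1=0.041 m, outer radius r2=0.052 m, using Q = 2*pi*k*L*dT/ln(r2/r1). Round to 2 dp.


Q = 2*pi*0.046*21*69.8/ln(0.052/0.041) = 1782.52 W

1782.52 W


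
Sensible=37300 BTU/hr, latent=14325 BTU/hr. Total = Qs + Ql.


Qt = 37300 + 14325 = 51625 BTU/hr

51625 BTU/hr


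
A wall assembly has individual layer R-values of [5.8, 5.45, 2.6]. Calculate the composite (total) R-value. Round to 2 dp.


R_total = 5.8 + 5.45 + 2.6 = 13.85

13.85


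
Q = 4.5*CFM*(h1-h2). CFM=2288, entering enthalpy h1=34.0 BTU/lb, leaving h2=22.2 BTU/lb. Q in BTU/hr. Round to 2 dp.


Q = 4.5 * 2288 * (34.0 - 22.2) = 121492.80 BTU/hr

121492.80 BTU/hr


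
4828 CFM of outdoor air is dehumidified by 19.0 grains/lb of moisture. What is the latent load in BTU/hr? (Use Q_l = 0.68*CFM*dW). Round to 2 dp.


Q = 0.68 * 4828 * 19.0 = 62377.76 BTU/hr

62377.76 BTU/hr


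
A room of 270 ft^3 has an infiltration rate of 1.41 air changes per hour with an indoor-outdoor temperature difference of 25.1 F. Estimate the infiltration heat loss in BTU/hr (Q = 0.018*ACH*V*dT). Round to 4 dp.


Q = 0.018 * 1.41 * 270 * 25.1 = 172.0003 BTU/hr

172.0003 BTU/hr


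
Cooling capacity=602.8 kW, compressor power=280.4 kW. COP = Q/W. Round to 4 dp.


COP = 602.8 / 280.4 = 2.1498

2.1498


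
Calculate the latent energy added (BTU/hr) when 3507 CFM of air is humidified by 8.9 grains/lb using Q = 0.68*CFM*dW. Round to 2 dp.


Q = 0.68 * 3507 * 8.9 = 21224.36 BTU/hr

21224.36 BTU/hr


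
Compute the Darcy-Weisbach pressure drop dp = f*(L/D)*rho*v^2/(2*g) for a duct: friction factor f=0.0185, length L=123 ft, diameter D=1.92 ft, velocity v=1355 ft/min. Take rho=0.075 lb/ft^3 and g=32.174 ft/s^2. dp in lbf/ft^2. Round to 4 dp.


v_fps = 1355/60 = 22.5833 ft/s
dp = 0.0185*(123/1.92)*0.075*22.5833^2/(2*32.174) = 0.7045 lbf/ft^2

0.7045 lbf/ft^2


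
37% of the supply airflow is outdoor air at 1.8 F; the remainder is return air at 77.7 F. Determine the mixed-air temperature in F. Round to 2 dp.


T_mix = 0.37*1.8 + 0.63*77.7 = 49.62 F

49.62 F


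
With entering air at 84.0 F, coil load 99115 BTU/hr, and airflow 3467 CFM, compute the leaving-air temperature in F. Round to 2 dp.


dT = 99115/(1.08*3467) = 26.4705
T_leave = 84.0 - 26.4705 = 57.53 F

57.53 F


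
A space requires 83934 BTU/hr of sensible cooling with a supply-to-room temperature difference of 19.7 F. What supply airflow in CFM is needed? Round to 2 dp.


CFM = 83934 / (1.08 * 19.7) = 3945.01

3945.01 CFM


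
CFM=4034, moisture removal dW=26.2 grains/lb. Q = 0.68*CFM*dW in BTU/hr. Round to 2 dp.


Q = 0.68 * 4034 * 26.2 = 71869.74 BTU/hr

71869.74 BTU/hr


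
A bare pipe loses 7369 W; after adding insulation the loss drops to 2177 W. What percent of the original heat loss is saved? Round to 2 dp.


Savings = ((7369-2177)/7369)*100 = 70.46 %

70.46 %


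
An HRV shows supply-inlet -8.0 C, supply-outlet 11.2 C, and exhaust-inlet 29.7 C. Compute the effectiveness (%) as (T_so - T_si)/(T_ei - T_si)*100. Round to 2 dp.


eff = (11.2-(-8.0))/(29.7-(-8.0))*100 = 50.93 %

50.93 %


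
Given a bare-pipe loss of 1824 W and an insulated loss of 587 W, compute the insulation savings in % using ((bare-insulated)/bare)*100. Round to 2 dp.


Savings = ((1824-587)/1824)*100 = 67.82 %

67.82 %


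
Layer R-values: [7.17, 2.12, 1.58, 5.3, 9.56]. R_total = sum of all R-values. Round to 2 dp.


R_total = 7.17 + 2.12 + 1.58 + 5.3 + 9.56 = 25.73

25.73


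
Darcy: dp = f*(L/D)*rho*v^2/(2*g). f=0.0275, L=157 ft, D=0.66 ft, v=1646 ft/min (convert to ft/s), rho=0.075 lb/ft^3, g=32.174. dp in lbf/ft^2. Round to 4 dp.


v_fps = 1646/60 = 27.4333 ft/s
dp = 0.0275*(157/0.66)*0.075*27.4333^2/(2*32.174) = 5.7381 lbf/ft^2

5.7381 lbf/ft^2


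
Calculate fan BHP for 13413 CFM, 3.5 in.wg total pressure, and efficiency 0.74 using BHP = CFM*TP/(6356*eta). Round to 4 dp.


BHP = 13413 * 3.5 / (6356 * 0.74) = 9.9811 hp

9.9811 hp


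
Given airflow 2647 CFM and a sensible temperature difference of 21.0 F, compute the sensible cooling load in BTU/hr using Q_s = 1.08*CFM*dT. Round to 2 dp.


Q = 1.08 * 2647 * 21.0 = 60033.96 BTU/hr

60033.96 BTU/hr


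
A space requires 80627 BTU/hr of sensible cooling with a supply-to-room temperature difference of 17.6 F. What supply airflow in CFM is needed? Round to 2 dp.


CFM = 80627 / (1.08 * 17.6) = 4241.74

4241.74 CFM


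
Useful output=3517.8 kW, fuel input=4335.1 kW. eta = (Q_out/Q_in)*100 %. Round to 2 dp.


eta = (3517.8/4335.1)*100 = 81.15 %

81.15 %


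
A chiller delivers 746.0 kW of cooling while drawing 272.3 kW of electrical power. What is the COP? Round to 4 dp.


COP = 746.0 / 272.3 = 2.7396

2.7396


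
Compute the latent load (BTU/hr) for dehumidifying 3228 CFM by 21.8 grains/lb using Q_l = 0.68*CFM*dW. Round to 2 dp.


Q = 0.68 * 3228 * 21.8 = 47851.87 BTU/hr

47851.87 BTU/hr


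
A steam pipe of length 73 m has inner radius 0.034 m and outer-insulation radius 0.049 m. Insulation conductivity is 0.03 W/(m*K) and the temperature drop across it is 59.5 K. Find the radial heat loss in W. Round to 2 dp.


Q = 2*pi*0.03*73*59.5/ln(0.049/0.034) = 2240.28 W

2240.28 W


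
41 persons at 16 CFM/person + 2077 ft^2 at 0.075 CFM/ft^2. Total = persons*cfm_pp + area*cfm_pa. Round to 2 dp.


Total = 41*16 + 2077*0.075 = 811.78 CFM

811.78 CFM


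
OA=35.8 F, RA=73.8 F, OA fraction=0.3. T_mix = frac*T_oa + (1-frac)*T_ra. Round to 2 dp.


T_mix = 0.3*35.8 + 0.7*73.8 = 62.40 F

62.40 F


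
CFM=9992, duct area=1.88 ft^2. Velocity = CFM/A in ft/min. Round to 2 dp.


V = 9992 / 1.88 = 5314.89 ft/min

5314.89 ft/min


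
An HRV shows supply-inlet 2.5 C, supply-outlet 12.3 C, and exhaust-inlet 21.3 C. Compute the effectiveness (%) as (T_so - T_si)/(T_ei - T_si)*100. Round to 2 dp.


eff = (12.3-2.5)/(21.3-2.5)*100 = 52.13 %

52.13 %


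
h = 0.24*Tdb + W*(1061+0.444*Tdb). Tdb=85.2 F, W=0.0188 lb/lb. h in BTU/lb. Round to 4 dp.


h = 0.24*85.2 + 0.0188*(1061+0.444*85.2) = 41.1060 BTU/lb

41.1060 BTU/lb


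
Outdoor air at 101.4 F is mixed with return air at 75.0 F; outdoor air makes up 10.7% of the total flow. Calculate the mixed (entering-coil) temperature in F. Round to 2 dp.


T_mix = 75.0 + (10.7/100)*(101.4-75.0) = 77.82 F

77.82 F


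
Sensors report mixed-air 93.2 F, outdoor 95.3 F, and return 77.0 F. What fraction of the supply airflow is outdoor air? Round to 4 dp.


frac = (93.2 - 77.0) / (95.3 - 77.0) = 0.8852

0.8852


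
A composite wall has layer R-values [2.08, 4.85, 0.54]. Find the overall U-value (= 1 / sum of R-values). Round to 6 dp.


R_total = 2.08 + 4.85 + 0.54 = 7.47
U = 1/7.47 = 0.133869

0.133869


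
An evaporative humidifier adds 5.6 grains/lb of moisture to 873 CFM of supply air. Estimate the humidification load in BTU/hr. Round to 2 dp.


Q = 0.68 * 873 * 5.6 = 3324.38 BTU/hr

3324.38 BTU/hr


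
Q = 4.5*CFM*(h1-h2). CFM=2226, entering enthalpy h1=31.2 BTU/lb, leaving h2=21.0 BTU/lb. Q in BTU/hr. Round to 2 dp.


Q = 4.5 * 2226 * (31.2 - 21.0) = 102173.40 BTU/hr

102173.40 BTU/hr


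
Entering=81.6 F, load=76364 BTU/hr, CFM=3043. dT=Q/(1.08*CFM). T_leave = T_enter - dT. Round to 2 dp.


dT = 76364/(1.08*3043) = 23.2361
T_leave = 81.6 - 23.2361 = 58.36 F

58.36 F


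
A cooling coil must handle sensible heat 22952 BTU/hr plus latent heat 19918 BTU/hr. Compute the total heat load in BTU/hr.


Qt = 22952 + 19918 = 42870 BTU/hr

42870 BTU/hr


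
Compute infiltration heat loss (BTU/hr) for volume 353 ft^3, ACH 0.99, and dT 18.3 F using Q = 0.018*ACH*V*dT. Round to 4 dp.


Q = 0.018 * 0.99 * 353 * 18.3 = 115.1154 BTU/hr

115.1154 BTU/hr


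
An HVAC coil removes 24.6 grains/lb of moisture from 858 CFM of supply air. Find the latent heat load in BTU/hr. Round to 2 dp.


Q = 0.68 * 858 * 24.6 = 14352.62 BTU/hr

14352.62 BTU/hr


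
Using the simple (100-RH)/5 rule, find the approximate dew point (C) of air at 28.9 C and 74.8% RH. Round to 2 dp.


Td = 28.9 - (100-74.8)/5 = 23.86 C

23.86 C


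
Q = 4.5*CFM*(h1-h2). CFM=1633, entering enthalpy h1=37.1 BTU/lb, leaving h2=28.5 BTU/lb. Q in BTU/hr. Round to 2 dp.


Q = 4.5 * 1633 * (37.1 - 28.5) = 63197.10 BTU/hr

63197.10 BTU/hr


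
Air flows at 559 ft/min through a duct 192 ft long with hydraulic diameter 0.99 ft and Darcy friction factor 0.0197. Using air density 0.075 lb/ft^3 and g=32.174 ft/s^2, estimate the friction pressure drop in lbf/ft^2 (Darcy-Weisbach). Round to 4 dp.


v_fps = 559/60 = 9.3167 ft/s
dp = 0.0197*(192/0.99)*0.075*9.3167^2/(2*32.174) = 0.3865 lbf/ft^2

0.3865 lbf/ft^2


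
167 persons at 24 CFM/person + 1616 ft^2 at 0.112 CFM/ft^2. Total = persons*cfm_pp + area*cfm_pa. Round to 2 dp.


Total = 167*24 + 1616*0.112 = 4188.99 CFM

4188.99 CFM


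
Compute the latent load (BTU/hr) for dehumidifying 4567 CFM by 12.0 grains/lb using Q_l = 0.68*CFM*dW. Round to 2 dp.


Q = 0.68 * 4567 * 12.0 = 37266.72 BTU/hr

37266.72 BTU/hr


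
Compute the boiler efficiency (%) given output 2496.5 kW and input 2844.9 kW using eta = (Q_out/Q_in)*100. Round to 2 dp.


eta = (2496.5/2844.9)*100 = 87.75 %

87.75 %


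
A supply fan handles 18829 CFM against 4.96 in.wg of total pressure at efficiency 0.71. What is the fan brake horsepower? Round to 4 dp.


BHP = 18829 * 4.96 / (6356 * 0.71) = 20.6951 hp

20.6951 hp


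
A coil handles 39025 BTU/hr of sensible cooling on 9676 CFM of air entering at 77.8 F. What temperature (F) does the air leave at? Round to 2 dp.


dT = 39025/(1.08*9676) = 3.7344
T_leave = 77.8 - 3.7344 = 74.07 F

74.07 F


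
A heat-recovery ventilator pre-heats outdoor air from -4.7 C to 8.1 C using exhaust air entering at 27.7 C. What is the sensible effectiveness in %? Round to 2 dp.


eff = (8.1-(-4.7))/(27.7-(-4.7))*100 = 39.51 %

39.51 %


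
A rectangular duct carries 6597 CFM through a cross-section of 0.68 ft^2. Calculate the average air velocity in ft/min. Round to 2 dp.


V = 6597 / 0.68 = 9701.47 ft/min

9701.47 ft/min


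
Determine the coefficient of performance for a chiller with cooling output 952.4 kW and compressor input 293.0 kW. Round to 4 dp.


COP = 952.4 / 293.0 = 3.2505

3.2505


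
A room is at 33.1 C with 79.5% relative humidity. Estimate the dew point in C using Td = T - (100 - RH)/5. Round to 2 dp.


Td = 33.1 - (100-79.5)/5 = 29.00 C

29.00 C


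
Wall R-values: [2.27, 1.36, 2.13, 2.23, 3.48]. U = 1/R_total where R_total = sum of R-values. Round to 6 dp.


R_total = 2.27 + 1.36 + 2.13 + 2.23 + 3.48 = 11.47
U = 1/11.47 = 0.087184

0.087184


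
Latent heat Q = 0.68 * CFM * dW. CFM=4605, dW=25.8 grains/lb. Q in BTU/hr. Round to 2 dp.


Q = 0.68 * 4605 * 25.8 = 80790.12 BTU/hr

80790.12 BTU/hr


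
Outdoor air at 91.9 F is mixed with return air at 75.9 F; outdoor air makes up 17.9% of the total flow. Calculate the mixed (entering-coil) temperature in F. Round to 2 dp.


T_mix = 75.9 + (17.9/100)*(91.9-75.9) = 78.76 F

78.76 F


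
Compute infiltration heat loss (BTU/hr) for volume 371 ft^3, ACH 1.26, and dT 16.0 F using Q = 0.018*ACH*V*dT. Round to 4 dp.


Q = 0.018 * 1.26 * 371 * 16.0 = 134.6285 BTU/hr

134.6285 BTU/hr


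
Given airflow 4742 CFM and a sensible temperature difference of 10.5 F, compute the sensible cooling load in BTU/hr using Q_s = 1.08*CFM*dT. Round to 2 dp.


Q = 1.08 * 4742 * 10.5 = 53774.28 BTU/hr

53774.28 BTU/hr


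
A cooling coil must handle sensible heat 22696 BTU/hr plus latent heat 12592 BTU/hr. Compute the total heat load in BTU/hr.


Qt = 22696 + 12592 = 35288 BTU/hr

35288 BTU/hr


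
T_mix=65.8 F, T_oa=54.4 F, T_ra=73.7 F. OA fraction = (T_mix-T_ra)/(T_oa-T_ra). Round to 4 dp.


frac = (65.8 - 73.7) / (54.4 - 73.7) = 0.4093

0.4093


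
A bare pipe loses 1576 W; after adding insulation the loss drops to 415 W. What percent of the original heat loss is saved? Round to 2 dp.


Savings = ((1576-415)/1576)*100 = 73.67 %

73.67 %


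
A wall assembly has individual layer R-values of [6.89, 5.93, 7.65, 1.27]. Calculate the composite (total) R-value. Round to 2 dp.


R_total = 6.89 + 5.93 + 7.65 + 1.27 = 21.74

21.74


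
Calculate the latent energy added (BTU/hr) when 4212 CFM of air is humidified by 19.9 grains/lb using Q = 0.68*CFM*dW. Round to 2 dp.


Q = 0.68 * 4212 * 19.9 = 56996.78 BTU/hr

56996.78 BTU/hr


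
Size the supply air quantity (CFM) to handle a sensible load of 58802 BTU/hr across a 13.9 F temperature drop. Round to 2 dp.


CFM = 58802 / (1.08 * 13.9) = 3917.00

3917.00 CFM


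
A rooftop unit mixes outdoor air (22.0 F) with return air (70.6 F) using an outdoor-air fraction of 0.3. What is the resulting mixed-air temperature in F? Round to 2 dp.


T_mix = 0.3*22.0 + 0.7*70.6 = 56.02 F

56.02 F


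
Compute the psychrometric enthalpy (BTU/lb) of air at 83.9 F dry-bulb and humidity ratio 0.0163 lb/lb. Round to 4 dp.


h = 0.24*83.9 + 0.0163*(1061+0.444*83.9) = 38.0375 BTU/lb

38.0375 BTU/lb


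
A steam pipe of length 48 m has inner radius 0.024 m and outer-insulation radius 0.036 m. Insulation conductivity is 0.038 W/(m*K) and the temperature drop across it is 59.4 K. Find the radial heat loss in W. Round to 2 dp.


Q = 2*pi*0.038*48*59.4/ln(0.036/0.024) = 1678.95 W

1678.95 W


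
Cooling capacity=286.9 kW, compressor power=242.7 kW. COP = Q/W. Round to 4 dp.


COP = 286.9 / 242.7 = 1.1821

1.1821


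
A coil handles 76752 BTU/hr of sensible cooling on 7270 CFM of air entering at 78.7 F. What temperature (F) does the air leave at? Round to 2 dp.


dT = 76752/(1.08*7270) = 9.7753
T_leave = 78.7 - 9.7753 = 68.92 F

68.92 F


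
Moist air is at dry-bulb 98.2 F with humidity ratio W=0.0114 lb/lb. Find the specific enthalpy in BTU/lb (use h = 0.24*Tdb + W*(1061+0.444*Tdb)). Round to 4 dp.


h = 0.24*98.2 + 0.0114*(1061+0.444*98.2) = 36.1604 BTU/lb

36.1604 BTU/lb


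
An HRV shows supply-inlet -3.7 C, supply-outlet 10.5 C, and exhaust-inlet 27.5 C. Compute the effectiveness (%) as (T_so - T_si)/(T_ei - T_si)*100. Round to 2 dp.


eff = (10.5-(-3.7))/(27.5-(-3.7))*100 = 45.51 %

45.51 %


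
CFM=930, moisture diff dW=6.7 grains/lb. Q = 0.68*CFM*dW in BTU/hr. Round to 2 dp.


Q = 0.68 * 930 * 6.7 = 4237.08 BTU/hr

4237.08 BTU/hr


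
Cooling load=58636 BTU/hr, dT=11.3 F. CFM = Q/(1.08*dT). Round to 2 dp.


CFM = 58636 / (1.08 * 11.3) = 4804.65

4804.65 CFM


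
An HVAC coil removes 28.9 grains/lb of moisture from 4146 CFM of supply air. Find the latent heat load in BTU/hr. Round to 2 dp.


Q = 0.68 * 4146 * 28.9 = 81477.19 BTU/hr

81477.19 BTU/hr


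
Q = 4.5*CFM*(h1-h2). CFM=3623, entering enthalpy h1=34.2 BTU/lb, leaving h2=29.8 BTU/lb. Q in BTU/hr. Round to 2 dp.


Q = 4.5 * 3623 * (34.2 - 29.8) = 71735.40 BTU/hr

71735.40 BTU/hr


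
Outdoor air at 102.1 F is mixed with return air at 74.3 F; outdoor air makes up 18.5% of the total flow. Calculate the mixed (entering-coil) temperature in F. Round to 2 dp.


T_mix = 74.3 + (18.5/100)*(102.1-74.3) = 79.44 F

79.44 F


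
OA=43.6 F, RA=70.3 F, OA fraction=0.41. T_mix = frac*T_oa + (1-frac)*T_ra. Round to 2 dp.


T_mix = 0.41*43.6 + 0.59*70.3 = 59.35 F

59.35 F


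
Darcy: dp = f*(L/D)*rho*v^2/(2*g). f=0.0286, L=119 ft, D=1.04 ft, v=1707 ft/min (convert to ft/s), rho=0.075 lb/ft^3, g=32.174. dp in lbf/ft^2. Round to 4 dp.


v_fps = 1707/60 = 28.45 ft/s
dp = 0.0286*(119/1.04)*0.075*28.45^2/(2*32.174) = 3.0872 lbf/ft^2

3.0872 lbf/ft^2


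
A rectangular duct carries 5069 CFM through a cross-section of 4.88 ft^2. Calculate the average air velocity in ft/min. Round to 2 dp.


V = 5069 / 4.88 = 1038.73 ft/min

1038.73 ft/min


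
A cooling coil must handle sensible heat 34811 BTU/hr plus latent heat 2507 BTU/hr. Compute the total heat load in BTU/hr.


Qt = 34811 + 2507 = 37318 BTU/hr

37318 BTU/hr


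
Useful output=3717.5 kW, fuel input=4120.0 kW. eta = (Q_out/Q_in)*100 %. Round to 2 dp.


eta = (3717.5/4120.0)*100 = 90.23 %

90.23 %


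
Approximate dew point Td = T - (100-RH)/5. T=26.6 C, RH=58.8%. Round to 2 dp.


Td = 26.6 - (100-58.8)/5 = 18.36 C

18.36 C


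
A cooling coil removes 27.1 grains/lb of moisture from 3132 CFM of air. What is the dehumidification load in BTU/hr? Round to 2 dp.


Q = 0.68 * 3132 * 27.1 = 57716.50 BTU/hr

57716.50 BTU/hr


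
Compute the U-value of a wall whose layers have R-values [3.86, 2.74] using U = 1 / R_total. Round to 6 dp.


R_total = 3.86 + 2.74 = 6.60
U = 1/6.60 = 0.151515

0.151515


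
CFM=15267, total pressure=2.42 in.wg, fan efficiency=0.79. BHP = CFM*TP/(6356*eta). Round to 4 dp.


BHP = 15267 * 2.42 / (6356 * 0.79) = 7.3580 hp

7.3580 hp


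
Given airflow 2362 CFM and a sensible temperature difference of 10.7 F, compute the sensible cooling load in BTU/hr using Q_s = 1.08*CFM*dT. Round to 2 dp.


Q = 1.08 * 2362 * 10.7 = 27295.27 BTU/hr

27295.27 BTU/hr


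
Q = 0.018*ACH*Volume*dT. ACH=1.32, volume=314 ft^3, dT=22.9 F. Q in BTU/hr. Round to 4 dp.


Q = 0.018 * 1.32 * 314 * 22.9 = 170.8487 BTU/hr

170.8487 BTU/hr


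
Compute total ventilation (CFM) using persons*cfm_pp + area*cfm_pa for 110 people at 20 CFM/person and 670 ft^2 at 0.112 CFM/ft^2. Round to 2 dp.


Total = 110*20 + 670*0.112 = 2275.04 CFM

2275.04 CFM


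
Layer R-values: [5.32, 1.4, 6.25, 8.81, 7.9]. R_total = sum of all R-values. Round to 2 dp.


R_total = 5.32 + 1.4 + 6.25 + 8.81 + 7.9 = 29.68

29.68


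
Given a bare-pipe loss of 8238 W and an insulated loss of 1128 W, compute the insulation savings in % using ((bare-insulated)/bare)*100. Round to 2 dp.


Savings = ((8238-1128)/8238)*100 = 86.31 %

86.31 %


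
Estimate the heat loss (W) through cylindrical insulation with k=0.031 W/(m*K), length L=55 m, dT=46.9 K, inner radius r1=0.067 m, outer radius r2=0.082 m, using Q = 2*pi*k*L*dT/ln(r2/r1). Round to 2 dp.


Q = 2*pi*0.031*55*46.9/ln(0.082/0.067) = 2486.96 W

2486.96 W


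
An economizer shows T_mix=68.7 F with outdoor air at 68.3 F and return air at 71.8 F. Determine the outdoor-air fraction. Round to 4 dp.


frac = (68.7 - 71.8) / (68.3 - 71.8) = 0.8857

0.8857


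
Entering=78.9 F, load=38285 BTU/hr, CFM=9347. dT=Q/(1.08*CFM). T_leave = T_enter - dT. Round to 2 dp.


dT = 38285/(1.08*9347) = 3.7926
T_leave = 78.9 - 3.7926 = 75.11 F

75.11 F


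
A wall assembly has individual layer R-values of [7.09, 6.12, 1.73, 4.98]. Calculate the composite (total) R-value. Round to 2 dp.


R_total = 7.09 + 6.12 + 1.73 + 4.98 = 19.92

19.92


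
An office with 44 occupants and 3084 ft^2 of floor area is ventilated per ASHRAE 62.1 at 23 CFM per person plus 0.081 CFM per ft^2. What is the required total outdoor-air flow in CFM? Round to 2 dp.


Total = 44*23 + 3084*0.081 = 1261.80 CFM

1261.80 CFM


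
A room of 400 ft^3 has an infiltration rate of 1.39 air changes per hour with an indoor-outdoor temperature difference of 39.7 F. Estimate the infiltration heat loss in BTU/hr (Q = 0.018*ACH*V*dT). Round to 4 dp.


Q = 0.018 * 1.39 * 400 * 39.7 = 397.3176 BTU/hr

397.3176 BTU/hr


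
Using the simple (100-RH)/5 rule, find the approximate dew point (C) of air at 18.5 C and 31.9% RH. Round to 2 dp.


Td = 18.5 - (100-31.9)/5 = 4.88 C

4.88 C


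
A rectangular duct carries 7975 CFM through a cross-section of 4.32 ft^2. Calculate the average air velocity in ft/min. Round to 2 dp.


V = 7975 / 4.32 = 1846.06 ft/min

1846.06 ft/min


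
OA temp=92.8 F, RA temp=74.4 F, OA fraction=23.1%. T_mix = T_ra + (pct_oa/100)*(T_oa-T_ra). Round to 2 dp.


T_mix = 74.4 + (23.1/100)*(92.8-74.4) = 78.65 F

78.65 F


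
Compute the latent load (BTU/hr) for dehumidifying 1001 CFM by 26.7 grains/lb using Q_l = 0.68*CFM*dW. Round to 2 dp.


Q = 0.68 * 1001 * 26.7 = 18174.16 BTU/hr

18174.16 BTU/hr


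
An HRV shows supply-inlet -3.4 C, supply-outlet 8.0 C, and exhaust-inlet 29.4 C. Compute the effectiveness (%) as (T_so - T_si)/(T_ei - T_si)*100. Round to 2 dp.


eff = (8.0-(-3.4))/(29.4-(-3.4))*100 = 34.76 %

34.76 %


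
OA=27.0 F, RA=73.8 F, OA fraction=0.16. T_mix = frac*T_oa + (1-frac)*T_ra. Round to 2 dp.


T_mix = 0.16*27.0 + 0.84*73.8 = 66.31 F

66.31 F


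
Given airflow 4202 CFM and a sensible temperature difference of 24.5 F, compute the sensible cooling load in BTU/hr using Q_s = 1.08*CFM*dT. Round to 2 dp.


Q = 1.08 * 4202 * 24.5 = 111184.92 BTU/hr

111184.92 BTU/hr


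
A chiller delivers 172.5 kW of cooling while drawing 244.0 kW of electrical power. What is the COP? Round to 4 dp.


COP = 172.5 / 244.0 = 0.7070

0.7070


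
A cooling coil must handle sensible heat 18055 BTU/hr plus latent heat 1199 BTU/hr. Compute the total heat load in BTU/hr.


Qt = 18055 + 1199 = 19254 BTU/hr

19254 BTU/hr


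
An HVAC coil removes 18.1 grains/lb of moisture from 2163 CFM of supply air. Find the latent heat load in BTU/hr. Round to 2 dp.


Q = 0.68 * 2163 * 18.1 = 26622.20 BTU/hr

26622.20 BTU/hr


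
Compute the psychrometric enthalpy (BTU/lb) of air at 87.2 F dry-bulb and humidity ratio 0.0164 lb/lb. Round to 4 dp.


h = 0.24*87.2 + 0.0164*(1061+0.444*87.2) = 38.9634 BTU/lb

38.9634 BTU/lb


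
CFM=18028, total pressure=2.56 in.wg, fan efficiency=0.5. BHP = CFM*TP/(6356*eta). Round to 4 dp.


BHP = 18028 * 2.56 / (6356 * 0.5) = 14.5222 hp

14.5222 hp


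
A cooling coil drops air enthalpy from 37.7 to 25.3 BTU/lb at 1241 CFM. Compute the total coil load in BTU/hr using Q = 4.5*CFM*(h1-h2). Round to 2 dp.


Q = 4.5 * 1241 * (37.7 - 25.3) = 69247.80 BTU/hr

69247.80 BTU/hr


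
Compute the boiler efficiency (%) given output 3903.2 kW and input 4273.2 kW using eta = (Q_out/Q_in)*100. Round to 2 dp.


eta = (3903.2/4273.2)*100 = 91.34 %

91.34 %


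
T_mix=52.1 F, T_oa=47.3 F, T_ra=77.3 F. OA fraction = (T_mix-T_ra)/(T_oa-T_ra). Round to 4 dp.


frac = (52.1 - 77.3) / (47.3 - 77.3) = 0.8400

0.8400


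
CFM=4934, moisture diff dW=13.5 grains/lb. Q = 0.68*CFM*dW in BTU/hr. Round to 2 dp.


Q = 0.68 * 4934 * 13.5 = 45294.12 BTU/hr

45294.12 BTU/hr


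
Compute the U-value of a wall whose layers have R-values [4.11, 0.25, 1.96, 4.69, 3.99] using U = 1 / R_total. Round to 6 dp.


R_total = 4.11 + 0.25 + 1.96 + 4.69 + 3.99 = 15.00
U = 1/15.00 = 0.066667

0.066667


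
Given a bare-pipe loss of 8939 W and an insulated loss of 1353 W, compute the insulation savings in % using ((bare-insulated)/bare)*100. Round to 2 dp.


Savings = ((8939-1353)/8939)*100 = 84.86 %

84.86 %


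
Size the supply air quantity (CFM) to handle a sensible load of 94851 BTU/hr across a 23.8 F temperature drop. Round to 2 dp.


CFM = 94851 / (1.08 * 23.8) = 3690.13

3690.13 CFM


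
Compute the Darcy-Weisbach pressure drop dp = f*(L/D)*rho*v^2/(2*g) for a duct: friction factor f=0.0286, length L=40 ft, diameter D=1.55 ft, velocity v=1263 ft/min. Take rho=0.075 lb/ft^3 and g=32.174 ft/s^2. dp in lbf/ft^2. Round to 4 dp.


v_fps = 1263/60 = 21.05 ft/s
dp = 0.0286*(40/1.55)*0.075*21.05^2/(2*32.174) = 0.3812 lbf/ft^2

0.3812 lbf/ft^2


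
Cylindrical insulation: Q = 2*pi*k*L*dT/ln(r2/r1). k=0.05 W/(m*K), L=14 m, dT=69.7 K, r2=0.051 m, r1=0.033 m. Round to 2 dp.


Q = 2*pi*0.05*14*69.7/ln(0.051/0.033) = 704.21 W

704.21 W


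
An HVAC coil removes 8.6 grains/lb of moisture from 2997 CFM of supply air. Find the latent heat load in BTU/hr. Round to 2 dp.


Q = 0.68 * 2997 * 8.6 = 17526.46 BTU/hr

17526.46 BTU/hr


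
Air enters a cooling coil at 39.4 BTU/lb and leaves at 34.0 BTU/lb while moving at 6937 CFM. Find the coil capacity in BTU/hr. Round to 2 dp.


Q = 4.5 * 6937 * (39.4 - 34.0) = 168569.10 BTU/hr

168569.10 BTU/hr


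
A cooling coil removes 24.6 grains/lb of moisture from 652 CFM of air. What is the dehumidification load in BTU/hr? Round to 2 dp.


Q = 0.68 * 652 * 24.6 = 10906.66 BTU/hr

10906.66 BTU/hr


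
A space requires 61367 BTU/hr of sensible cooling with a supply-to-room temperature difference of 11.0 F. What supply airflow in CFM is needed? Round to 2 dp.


CFM = 61367 / (1.08 * 11.0) = 5165.57

5165.57 CFM


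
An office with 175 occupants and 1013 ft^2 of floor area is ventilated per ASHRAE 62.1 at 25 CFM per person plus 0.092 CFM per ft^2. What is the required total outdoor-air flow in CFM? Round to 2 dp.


Total = 175*25 + 1013*0.092 = 4468.20 CFM

4468.20 CFM
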